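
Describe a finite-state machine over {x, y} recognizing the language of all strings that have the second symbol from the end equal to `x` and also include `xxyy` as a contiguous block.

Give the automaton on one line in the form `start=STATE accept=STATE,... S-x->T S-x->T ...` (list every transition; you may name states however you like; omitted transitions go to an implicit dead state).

Handle the two conditions separately and then intersect. One (7 states) tracks the last 2 symbols read; the other (5 states) tracks whether and how much of `xxyy` has been seen. Each combined state is a pair, one component from each; accept when both components accept.
A 12-state machine:
       x  y 
>  A   B  C 
   B   D  E 
   C   F  G 
   D   D  H 
   E   F  G 
   F   D  E 
   G   F  G 
   H   F  I 
   I   J  I 
   J   K  L 
 * K   K  L 
 * L   J  I 
(> = start, * = accepting)

start=A accept=K,L A-x->B A-y->C B-x->D B-y->E C-x->F C-y->G D-x->D D-y->H E-x->F E-y->G F-x->D F-y->E G-x->F G-y->G H-x->F H-y->I I-x->J I-y->I J-x->K J-y->L K-x->K K-y->L L-x->J L-y->I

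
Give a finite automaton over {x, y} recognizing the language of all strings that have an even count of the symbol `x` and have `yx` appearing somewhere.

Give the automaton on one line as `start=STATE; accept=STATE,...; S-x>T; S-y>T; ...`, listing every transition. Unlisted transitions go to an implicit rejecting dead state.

Run two small machines in parallel and take their product. The first has 2 states tracking the count of `x`s modulo 2; the second has 3 states tracking whether and how much of `yx` has been seen. A product state is a pair (one from each), accepting exactly when both do.
A 6-state machine:
        x   y  
>  q0   q1  q2 
   q1   q0  q3 
   q2   q4  q2 
   q3   q5  q3 
   q4   q5  q4 
 * q5   q4  q5 
(> = start, * = accepting)

start=q0; accept=q5; q0-x>q1; q0-y>q2; q1-x>q0; q1-y>q3; q2-x>q4; q2-y>q2; q3-x>q5; q3-y>q3; q4-x>q5; q4-y>q4; q5-x>q4; q5-y>q5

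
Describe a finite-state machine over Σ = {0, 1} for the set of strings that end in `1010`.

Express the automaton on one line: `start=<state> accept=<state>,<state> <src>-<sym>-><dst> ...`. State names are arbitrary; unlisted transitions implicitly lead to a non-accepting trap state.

start=s0 accept=s4 s0-0->s0 s0-1->s1 s1-0->s2 s1-1->s1 s2-0->s0 s2-1->s3 s3-0->s4 s3-1->s1 s4-0->s0 s4-1->s3

Let each state record the length of the longest suffix of the input read so far that is also a prefix of `1010`. s1 means the last symbol is `1`; s2 means the last 2 symbols are `10`; s3 means the last 3 symbols are `101`; s4 means the last 4 symbols are `1010`. Accept only at s4, where the string currently ends in `1010`.
With 5 states:
        0   1  
>  s0   s0  s1 
   s1   s2  s1 
   s2   s0  s3 
   s3   s4  s1 
 * s4   s0  s3 
(> = start, * = accepting)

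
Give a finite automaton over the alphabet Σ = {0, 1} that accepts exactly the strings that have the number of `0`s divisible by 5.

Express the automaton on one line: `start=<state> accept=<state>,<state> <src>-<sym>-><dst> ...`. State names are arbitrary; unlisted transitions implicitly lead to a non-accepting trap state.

start=q0 accept=q0 q0-0->q1 q0-1->q0 q1-0->q2 q1-1->q1 q2-0->q3 q2-1->q2 q3-0->q4 q3-1->q3 q4-0->q0 q4-1->q4

The only thing that matters is how many `0`s have appeared, reduced mod 5. Use one state per residue: q0 for 0, …, q4 for 4. Reading `0` moves to the next residue; anything else stays put. q0 is accepting.
With 5 states:
        0   1  
>* q0   q1  q0 
   q1   q2  q1 
   q2   q3  q2 
   q3   q4  q3 
   q4   q0  q4 
(> = start, * = accepting)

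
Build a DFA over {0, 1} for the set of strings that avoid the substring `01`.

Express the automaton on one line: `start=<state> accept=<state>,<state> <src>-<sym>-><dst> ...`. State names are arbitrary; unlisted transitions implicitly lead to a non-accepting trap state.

start=A accept=A,B A-0->B A-1->A B-0->B B-1->C C-0->C C-1->C

This is the complement of 'contains `01`'. Use the same substring-matching states — A through C holding how much of `01` has just been matched — but flip the accepting set: everything except the trap C accepts.
With 3 states:
       0  1 
>* A   B  A 
 * B   B  C 
   C   C  C 
(> = start, * = accepting)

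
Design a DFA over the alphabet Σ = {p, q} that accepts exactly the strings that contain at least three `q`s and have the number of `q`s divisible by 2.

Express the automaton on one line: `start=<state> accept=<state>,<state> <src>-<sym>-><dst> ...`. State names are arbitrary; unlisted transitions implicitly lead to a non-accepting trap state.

Handle the two conditions separately and then intersect. One (5 states) tracks the count of `q`s, saturating at 4; the other (2 states) tracks the count of `q`s modulo 2. Each combined state is a pair, one component from each; accept when both components accept.
6 states suffice.
        p   q  
>  S0   S0  S1 
   S1   S1  S2 
   S2   S2  S3 
   S3   S3  S4 
 * S4   S4  S5 
   S5   S5  S4 
(> = start, * = accepting)

start=S0 accept=S4 S0-p->S0 S0-q->S1 S1-p->S1 S1-q->S2 S2-p->S2 S2-q->S3 S3-p->S3 S3-q->S4 S4-p->S4 S4-q->S5 S5-p->S5 S5-q->S4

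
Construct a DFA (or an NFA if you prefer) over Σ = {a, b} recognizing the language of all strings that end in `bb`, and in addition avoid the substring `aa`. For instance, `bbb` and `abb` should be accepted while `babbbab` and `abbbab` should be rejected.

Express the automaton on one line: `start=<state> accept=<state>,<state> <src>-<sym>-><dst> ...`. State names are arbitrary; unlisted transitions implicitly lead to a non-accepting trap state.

start=q0 accept=q4 q0-a->q1 q0-b->q2 q1-a->q3 q1-b->q2 q2-a->q1 q2-b->q4 q3-a->q3 q3-b->q5 q4-a->q1 q4-b->q4 q5-a->q3 q5-b->q6 q6-a->q3 q6-b->q6

Handle the two conditions separately and then intersect. One (3 states) tracks how much of the suffix `bb` has currently been matched; the other (3 states) tracks partial matches of the forbidden pattern `aa`. Each combined state is a pair, one component from each; accept when both components accept.
With 7 states:
        a   b  
>  q0   q1  q2 
   q1   q3  q2 
   q2   q1  q4 
   q3   q3  q5 
 * q4   q1  q4 
   q5   q3  q6 
   q6   q3  q6 
(> = start, * = accepting)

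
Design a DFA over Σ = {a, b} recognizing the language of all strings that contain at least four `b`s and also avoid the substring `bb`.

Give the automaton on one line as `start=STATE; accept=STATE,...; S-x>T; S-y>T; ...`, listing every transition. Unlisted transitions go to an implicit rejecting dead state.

Handle the two conditions separately and then intersect. The first has 6 states tracking the count of `b`s, saturating at 5; the second has 3 states tracking partial matches of the forbidden pattern `bb`. A product state is a pair (one from each), accepting exactly when both do. Minimizing collapses redundant product states.
With 10 states:
        a   b  
>  s0   s0  s1 
   s1   s2  s3 
   s2   s2  s4 
   s3   s3  s3 
   s4   s5  s3 
   s5   s5  s6 
   s6   s7  s3 
   s7   s7  s8 
 * s8   s9  s3 
 * s9   s9  s8 
(> = start, * = accepting)

start=s0; accept=s8,s9; s0-a>s0; s0-b>s1; s1-a>s2; s1-b>s3; s2-a>s2; s2-b>s4; s3-a>s3; s3-b>s3; s4-a>s5; s4-b>s3; s5-a>s5; s5-b>s6; s6-a>s7; s6-b>s3; s7-a>s7; s7-b>s8; s8-a>s9; s8-b>s3; s9-a>s9; s9-b>s8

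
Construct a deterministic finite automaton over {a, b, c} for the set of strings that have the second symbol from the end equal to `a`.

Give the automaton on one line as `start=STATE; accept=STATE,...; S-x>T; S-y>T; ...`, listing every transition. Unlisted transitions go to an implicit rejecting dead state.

start=s0; accept=s4,s5,s6; s0-a>s1; s0-b>s2; s0-c>s3; s1-a>s4; s1-b>s5; s1-c>s6; s2-a>s7; s2-b>s8; s2-c>s9; s3-a>s10; s3-b>s11; s3-c>s12; s4-a>s4; s4-b>s5; s4-c>s6; s5-a>s7; s5-b>s8; s5-c>s9; s6-a>s10; s6-b>s11; s6-c>s12; s7-a>s4; s7-b>s5; s7-c>s6; s8-a>s7; s8-b>s8; s8-c>s9; s9-a>s10; s9-b>s11; s9-c>s12; s10-a>s4; s10-b>s5; s10-c>s6; s11-a>s7; s11-b>s8; s11-c>s9; s12-a>s10; s12-b>s11; s12-c>s12

Because acceptance depends on a position counted from the end, the machine has to buffer the most recent 2 symbols. Make each state the string of the last up-to-2 symbols read; on input `x` shift the window left and append `x`. Accept when the buffered window has length 2 and begins with `a`.
With 13 states:
          a    b    c  
>  s0     s1   s2   s3 
   s1     s4   s5   s6 
   s2     s7   s8   s9 
   s3    s10  s11  s12 
 * s4     s4   s5   s6 
 * s5     s7   s8   s9 
 * s6    s10  s11  s12 
   s7     s4   s5   s6 
   s8     s7   s8   s9 
   s9    s10  s11  s12 
   s10    s4   s5   s6 
   s11    s7   s8   s9 
   s12   s10  s11  s12 
(> = start, * = accepting)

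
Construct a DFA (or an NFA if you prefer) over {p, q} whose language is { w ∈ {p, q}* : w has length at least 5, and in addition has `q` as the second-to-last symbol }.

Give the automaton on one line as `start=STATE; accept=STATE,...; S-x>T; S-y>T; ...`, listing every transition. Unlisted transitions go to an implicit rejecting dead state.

Build one automaton per condition and run them in lockstep. The first has 7 states tracking the input length, saturating at 6; the second has 7 states tracking the last 2 symbols read. A product state is a pair (one from each), accepting exactly when both do.
       p  q 
>  A   B  C 
   B   D  E 
   C   F  G 
   D   H  I 
   E   J  K 
   F   H  I 
   G   J  K 
   H   L  M 
   I   N  O 
   J   L  M 
   K   N  O 
   L   P  Q 
   M   R  S 
   N   P  Q 
   O   R  S 
   P   T  U 
   Q   V  W 
 * R   T  U 
 * S   V  W 
   T   T  U 
   U   V  W 
 * V   T  U 
 * W   V  W 
(> = start, * = accepting)

start=A; accept=R,S,V,W; A-p>B; A-q>C; B-p>D; B-q>E; C-p>F; C-q>G; D-p>H; D-q>I; E-p>J; E-q>K; F-p>H; F-q>I; G-p>J; G-q>K; H-p>L; H-q>M; I-p>N; I-q>O; J-p>L; J-q>M; K-p>N; K-q>O; L-p>P; L-q>Q; M-p>R; M-q>S; N-p>P; N-q>Q; O-p>R; O-q>S; P-p>T; P-q>U; Q-p>V; Q-q>W; R-p>T; R-q>U; S-p>V; S-q>W; T-p>T; T-q>U; U-p>V; U-q>W; V-p>T; V-q>U; W-p>V; W-q>W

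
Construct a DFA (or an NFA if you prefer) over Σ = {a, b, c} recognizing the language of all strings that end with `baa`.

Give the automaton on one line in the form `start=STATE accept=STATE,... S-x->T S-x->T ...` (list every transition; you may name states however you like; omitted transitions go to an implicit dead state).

Remember how much of `baa` the current input suffix matches. State q0 means no match yet; q1 means the last symbol is `b`; q2 means the last 2 symbols are `ba`; q3 means the last 3 symbols are `baa`. Only q3 accepts. On a mismatch, fall back to the longest proper suffix that is still a prefix of `baa`.
4 states suffice.
        a   b   c  
>  q0   q0  q1  q0 
   q1   q2  q1  q0 
   q2   q3  q1  q0 
 * q3   q0  q1  q0 
(> = start, * = accepting)

start=q0 accept=q3 q0-a->q0 q0-b->q1 q0-c->q0 q1-a->q2 q1-b->q1 q1-c->q0 q2-a->q3 q2-b->q1 q2-c->q0 q3-a->q0 q3-b->q1 q3-c->q0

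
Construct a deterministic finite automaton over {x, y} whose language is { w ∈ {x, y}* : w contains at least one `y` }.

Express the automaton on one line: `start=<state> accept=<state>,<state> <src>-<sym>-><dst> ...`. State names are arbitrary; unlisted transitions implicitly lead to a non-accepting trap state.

start=q0 accept=q1,q2 q0-x->q0 q0-y->q1 q1-x->q1 q1-y->q2 q2-x->q2 q2-y->q2

Count `y`s, saturating at 2: state q0 means no `y` yet, q1 means one `y` seen, q2 means more than one. Each `y` increments (capped at q2); other symbols loop. Accept from {q1, q2}.
3 states suffice.
        x   y  
>  q0   q0  q1 
 * q1   q1  q2 
 * q2   q2  q2 
(> = start, * = accepting)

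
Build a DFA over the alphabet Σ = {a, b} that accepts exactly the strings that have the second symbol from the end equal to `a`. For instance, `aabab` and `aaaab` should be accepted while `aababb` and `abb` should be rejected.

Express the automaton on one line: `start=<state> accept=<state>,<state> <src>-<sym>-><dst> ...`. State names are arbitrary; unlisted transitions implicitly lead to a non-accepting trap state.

Because acceptance depends on a position counted from the end, the machine has to buffer the most recent 2 symbols. Make each state the string of the last up-to-2 symbols read; on input `x` shift the window left and append `x`. Accept when the buffered window has length 2 and begins with `a`.
A 7-state machine:
        a   b  
>  s0   s1  s2 
   s1   s3  s4 
   s2   s5  s6 
 * s3   s3  s4 
 * s4   s5  s6 
   s5   s3  s4 
   s6   s5  s6 
(> = start, * = accepting)

start=s0 accept=s3,s4 s0-a->s1 s0-b->s2 s1-a->s3 s1-b->s4 s2-a->s5 s2-b->s6 s3-a->s3 s3-b->s4 s4-a->s5 s4-b->s6 s5-a->s3 s5-b->s4 s6-a->s5 s6-b->s6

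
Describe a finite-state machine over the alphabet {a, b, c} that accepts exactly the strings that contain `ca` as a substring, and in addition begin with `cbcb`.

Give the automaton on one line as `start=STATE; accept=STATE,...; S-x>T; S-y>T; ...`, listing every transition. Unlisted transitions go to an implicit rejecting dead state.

start=S0; accept=S7; S0-a>S1; S0-b>S1; S0-c>S2; S1-a>S1; S1-b>S1; S1-c>S1; S2-a>S1; S2-b>S3; S2-c>S1; S3-a>S1; S3-b>S1; S3-c>S4; S4-a>S1; S4-b>S5; S4-c>S1; S5-a>S5; S5-b>S5; S5-c>S6; S6-a>S7; S6-b>S5; S6-c>S6; S7-a>S7; S7-b>S7; S7-c>S7

Run two small machines in parallel and take their product. The first has 3 states tracking whether and how much of `ca` has been seen; the second has 6 states tracking whether the input so far still matches the prefix `cbcb`. A product state is a pair (one from each), accepting exactly when both do. Minimizing collapses redundant product states.
An 8-state machine:
        a   b   c  
>  S0   S1  S1  S2 
   S1   S1  S1  S1 
   S2   S1  S3  S1 
   S3   S1  S1  S4 
   S4   S1  S5  S1 
   S5   S5  S5  S6 
   S6   S7  S5  S6 
 * S7   S7  S7  S7 
(> = start, * = accepting)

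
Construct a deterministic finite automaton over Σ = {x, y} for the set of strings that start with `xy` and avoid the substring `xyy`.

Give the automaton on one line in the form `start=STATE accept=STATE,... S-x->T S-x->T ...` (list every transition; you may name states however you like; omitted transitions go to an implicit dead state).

start=A accept=E,G A-x->B A-y->C B-x->D B-y->E C-x->D C-y->C D-x->D D-y->F E-x->G E-y->H F-x->D F-y->I G-x->G G-y->E H-x->H H-y->H I-x->I I-y->I

Run two small machines in parallel and take their product. The first has 4 states tracking whether the input so far still matches the prefix `xy`; the second has 4 states tracking partial matches of the forbidden pattern `xyy`. A product state is a pair (one from each), accepting exactly when both do.
A 9-state machine:
       x  y 
>  A   B  C 
   B   D  E 
   C   D  C 
   D   D  F 
 * E   G  H 
   F   D  I 
 * G   G  E 
   H   H  H 
   I   I  I 
(> = start, * = accepting)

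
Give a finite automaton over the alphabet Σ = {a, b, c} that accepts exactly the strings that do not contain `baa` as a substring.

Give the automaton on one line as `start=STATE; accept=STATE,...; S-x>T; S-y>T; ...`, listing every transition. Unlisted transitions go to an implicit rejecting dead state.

This is the complement of 'contains `baa`'. Use the same substring-matching states — q0 through q3 holding how much of `baa` has just been matched — but flip the accepting set: everything except the trap q3 accepts.
        a   b   c  
>* q0   q0  q1  q0 
 * q1   q2  q1  q0 
 * q2   q3  q1  q0 
   q3   q3  q3  q3 
(> = start, * = accepting)

start=q0; accept=q0,q1,q2; q0-a>q0; q0-b>q1; q0-c>q0; q1-a>q2; q1-b>q1; q1-c>q0; q2-a>q3; q2-b>q1; q2-c>q0; q3-a>q3; q3-b>q3; q3-c>q3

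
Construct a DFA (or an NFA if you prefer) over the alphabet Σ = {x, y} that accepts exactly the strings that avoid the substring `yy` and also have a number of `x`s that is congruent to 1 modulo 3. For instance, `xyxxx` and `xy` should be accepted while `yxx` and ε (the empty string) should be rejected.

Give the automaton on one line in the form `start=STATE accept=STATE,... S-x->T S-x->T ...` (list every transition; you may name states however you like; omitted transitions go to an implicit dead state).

Run two small machines in parallel and take their product. One (3 states) tracks partial matches of the forbidden pattern `yy`; the other (3 states) tracks the count of `x`s modulo 3. Each combined state is a pair, one component from each; accept when both components accept. Equivalent product states are then merged.
7 states suffice.
        x   y  
>  q0   q1  q2 
 * q1   q3  q4 
   q2   q1  q5 
   q3   q0  q6 
 * q4   q3  q5 
   q5   q5  q5 
   q6   q0  q5 
(> = start, * = accepting)

start=q0 accept=q1,q4 q0-x->q1 q0-y->q2 q1-x->q3 q1-y->q4 q2-x->q1 q2-y->q5 q3-x->q0 q3-y->q6 q4-x->q3 q4-y->q5 q5-x->q5 q5-y->q5 q6-x->q0 q6-y->q5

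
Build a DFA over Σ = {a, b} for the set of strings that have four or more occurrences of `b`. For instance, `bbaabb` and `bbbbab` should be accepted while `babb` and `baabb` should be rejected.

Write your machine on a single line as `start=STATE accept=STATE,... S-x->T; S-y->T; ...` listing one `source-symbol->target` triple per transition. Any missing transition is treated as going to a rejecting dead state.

Count `b`s, saturating at 5: states q0 through q4 mean 0 through 4 `b`s seen; q5 means more than 4. Each `b` increments (capped at q5); other symbols loop. Accept from {q4, q5}.
A 6-state machine:
        a   b  
>  q0   q0  q1 
   q1   q1  q2 
   q2   q2  q3 
   q3   q3  q4 
 * q4   q4  q5 
 * q5   q5  q5 
(> = start, * = accepting)

start=q0; accept=q4,q5; q0-a->q0; q0-b->q1; q1-a->q1; q1-b->q2; q2-a->q2; q2-b->q3; q3-a->q3; q3-b->q4; q4-a->q4; q4-b->q5; q5-a->q5; q5-b->q5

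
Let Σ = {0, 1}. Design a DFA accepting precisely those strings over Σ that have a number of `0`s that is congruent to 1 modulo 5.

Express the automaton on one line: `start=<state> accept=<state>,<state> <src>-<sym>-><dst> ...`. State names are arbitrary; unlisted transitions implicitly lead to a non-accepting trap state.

start=q0 accept=q1 q0-0->q1 q0-1->q0 q1-0->q2 q1-1->q1 q2-0->q3 q2-1->q2 q3-0->q4 q3-1->q3 q4-0->q0 q4-1->q4

Keep the running count of `0`s modulo 5: each `0` advances along the cycle q0 → q1 → q2 → q3 → q4 → q0 while other symbols loop. Accept at q1.
A 5-state machine:
        0   1  
>  q0   q1  q0 
 * q1   q2  q1 
   q2   q3  q2 
   q3   q4  q3 
   q4   q0  q4 
(> = start, * = accepting)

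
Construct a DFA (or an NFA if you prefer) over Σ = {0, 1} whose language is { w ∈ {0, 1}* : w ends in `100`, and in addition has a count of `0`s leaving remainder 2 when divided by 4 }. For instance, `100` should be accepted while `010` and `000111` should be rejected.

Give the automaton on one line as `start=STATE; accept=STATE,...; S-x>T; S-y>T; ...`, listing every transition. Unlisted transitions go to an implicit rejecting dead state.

Build one automaton per condition and run them in lockstep. One (4 states) tracks how much of the suffix `100` has currently been matched; the other (4 states) tracks the count of `0`s modulo 4. Each combined state is a pair, one component from each; accept when both components accept.
A 16-state machine:
          0    1  
>  q0     q1   q2 
   q1     q3   q4 
   q2     q5   q2 
   q3     q6   q7 
   q4     q8   q4 
   q5     q9   q4 
   q6     q0  q10 
   q7    q11   q7 
   q8    q12   q7 
 * q9     q6   q7 
   q10   q13  q10 
   q11   q14  q10 
   q12    q0  q10 
   q13   q15   q2 
   q14    q1   q2 
   q15    q3   q4 
(> = start, * = accepting)

start=q0; accept=q9; q0-0>q1; q0-1>q2; q1-0>q3; q1-1>q4; q2-0>q5; q2-1>q2; q3-0>q6; q3-1>q7; q4-0>q8; q4-1>q4; q5-0>q9; q5-1>q4; q6-0>q0; q6-1>q10; q7-0>q11; q7-1>q7; q8-0>q12; q8-1>q7; q9-0>q6; q9-1>q7; q10-0>q13; q10-1>q10; q11-0>q14; q11-1>q10; q12-0>q0; q12-1>q10; q13-0>q15; q13-1>q2; q14-0>q1; q14-1>q2; q15-0>q3; q15-1>q4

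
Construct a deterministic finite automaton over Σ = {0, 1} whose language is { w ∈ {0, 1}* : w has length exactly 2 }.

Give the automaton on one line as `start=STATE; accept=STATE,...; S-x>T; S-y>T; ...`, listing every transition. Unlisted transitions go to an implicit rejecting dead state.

start=q0; accept=q2; q0-0>q1; q0-1>q1; q1-0>q2; q1-1>q2; q2-0>q3; q2-1>q3; q3-0>q3; q3-1>q3

We only need to distinguish lengths 0, 1, …, 2, and '>2'. Chain q0 → q1 → q2 → q3 on every symbol, with q3 looping. Accepting states: {q2}.
A 4-state machine:
        0   1  
>  q0   q1  q1 
   q1   q2  q2 
 * q2   q3  q3 
   q3   q3  q3 
(> = start, * = accepting)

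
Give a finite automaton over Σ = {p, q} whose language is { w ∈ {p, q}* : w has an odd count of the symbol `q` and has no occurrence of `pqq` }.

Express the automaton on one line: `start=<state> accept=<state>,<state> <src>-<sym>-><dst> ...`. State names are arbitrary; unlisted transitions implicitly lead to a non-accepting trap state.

start=A accept=C,D,E A-p->B A-q->C B-p->B B-q->D C-p->E C-q->A D-p->E D-q->F E-p->E E-q->G F-p->F F-q->F G-p->B G-q->F

Handle the two conditions separately and then intersect. The first has 2 states tracking the count of `q`s modulo 2; the second has 4 states tracking partial matches of the forbidden pattern `pqq`. A product state is a pair (one from each), accepting exactly when both do. After merging equivalent states the machine shrinks.
A 7-state machine:
       p  q 
>  A   B  C 
   B   B  D 
 * C   E  A 
 * D   E  F 
 * E   E  G 
   F   F  F 
   G   B  F 
(> = start, * = accepting)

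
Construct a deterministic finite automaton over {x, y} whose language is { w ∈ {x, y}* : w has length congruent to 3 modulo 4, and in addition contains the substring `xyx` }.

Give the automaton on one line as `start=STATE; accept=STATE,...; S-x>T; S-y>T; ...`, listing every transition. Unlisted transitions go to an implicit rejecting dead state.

start=A; accept=I; A-x>B; A-y>C; B-x>D; B-y>E; C-x>D; C-y>F; D-x>G; D-y>H; E-x>I; E-y>J; F-x>G; F-y>J; G-x>K; G-y>L; H-x>M; H-y>A; I-x>M; I-y>M; J-x>K; J-y>A; K-x>B; K-y>N; L-x>O; L-y>C; M-x>O; M-y>O; N-x>P; N-y>F; O-x>P; O-y>P; P-x>I; P-y>I

Handle the two conditions separately and then intersect. The first has 4 states tracking the input length modulo 4; the second has 4 states tracking whether and how much of `xyx` has been seen. A product state is a pair (one from each), accepting exactly when both do.
       x  y 
>  A   B  C 
   B   D  E 
   C   D  F 
   D   G  H 
   E   I  J 
   F   G  J 
   G   K  L 
   H   M  A 
 * I   M  M 
   J   K  A 
   K   B  N 
   L   O  C 
   M   O  O 
   N   P  F 
   O   P  P 
   P   I  I 
(> = start, * = accepting)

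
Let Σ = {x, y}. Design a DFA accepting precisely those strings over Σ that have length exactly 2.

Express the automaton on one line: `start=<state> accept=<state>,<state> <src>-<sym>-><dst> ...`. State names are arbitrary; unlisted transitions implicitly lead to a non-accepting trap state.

start=S0 accept=S2 S0-x->S1 S0-y->S1 S1-x->S2 S1-y->S2 S2-x->S3 S2-y->S3 S3-x->S3 S3-y->S3

We only need to distinguish lengths 0, 1, …, 2, and '>2'. Chain S0 → S1 → S2 → S3 on every symbol, with S3 looping. Accepting states: {S2}.
        x   y  
>  S0   S1  S1 
   S1   S2  S2 
 * S2   S3  S3 
   S3   S3  S3 
(> = start, * = accepting)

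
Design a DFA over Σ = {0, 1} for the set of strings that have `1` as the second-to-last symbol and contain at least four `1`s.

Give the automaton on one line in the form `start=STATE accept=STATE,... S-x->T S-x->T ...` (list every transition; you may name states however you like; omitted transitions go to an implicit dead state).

Build one automaton per condition and run them in lockstep. One (7 states) tracks the last 2 symbols read; the other (6 states) tracks the count of `1`s, saturating at 5. Each combined state is a pair, one component from each; accept when both components accept. Minimizing collapses redundant product states.
8 states suffice.
        0   1  
>  S0   S0  S1 
   S1   S1  S2 
   S2   S2  S3 
   S3   S4  S5 
   S4   S4  S6 
 * S5   S7  S5 
   S6   S7  S5 
 * S7   S4  S6 
(> = start, * = accepting)

start=S0 accept=S5,S7 S0-0->S0 S0-1->S1 S1-0->S1 S1-1->S2 S2-0->S2 S2-1->S3 S3-0->S4 S3-1->S5 S4-0->S4 S4-1->S6 S5-0->S7 S5-1->S5 S6-0->S7 S6-1->S5 S7-0->S4 S7-1->S6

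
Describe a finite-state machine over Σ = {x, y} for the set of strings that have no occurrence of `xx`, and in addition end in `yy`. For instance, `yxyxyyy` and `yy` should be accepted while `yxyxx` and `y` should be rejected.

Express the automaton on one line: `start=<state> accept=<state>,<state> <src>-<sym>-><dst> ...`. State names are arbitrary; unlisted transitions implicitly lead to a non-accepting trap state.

start=q0 accept=q4 q0-x->q1 q0-y->q2 q1-x->q3 q1-y->q2 q2-x->q1 q2-y->q4 q3-x->q3 q3-y->q3 q4-x->q1 q4-y->q4

Run two small machines in parallel and take their product. One (3 states) tracks partial matches of the forbidden pattern `xx`; the other (3 states) tracks how much of the suffix `yy` has currently been matched. Each combined state is a pair, one component from each; accept when both components accept. Equivalent product states are then merged.
        x   y  
>  q0   q1  q2 
   q1   q3  q2 
   q2   q1  q4 
   q3   q3  q3 
 * q4   q1  q4 
(> = start, * = accepting)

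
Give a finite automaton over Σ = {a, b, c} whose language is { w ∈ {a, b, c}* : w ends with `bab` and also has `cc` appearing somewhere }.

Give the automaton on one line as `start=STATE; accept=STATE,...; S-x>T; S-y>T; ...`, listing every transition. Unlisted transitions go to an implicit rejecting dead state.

start=q0; accept=q5; q0-a>q0; q0-b>q0; q0-c>q1; q1-a>q0; q1-b>q0; q1-c>q2; q2-a>q2; q2-b>q3; q2-c>q2; q3-a>q4; q3-b>q3; q3-c>q2; q4-a>q2; q4-b>q5; q4-c>q2; q5-a>q4; q5-b>q3; q5-c>q2

Build one automaton per condition and run them in lockstep. The first has 4 states tracking how much of the suffix `bab` has currently been matched; the second has 3 states tracking whether and how much of `cc` has been seen. A product state is a pair (one from each), accepting exactly when both do. After merging equivalent states the machine shrinks.
With 6 states:
        a   b   c  
>  q0   q0  q0  q1 
   q1   q0  q0  q2 
   q2   q2  q3  q2 
   q3   q4  q3  q2 
   q4   q2  q5  q2 
 * q5   q4  q3  q2 
(> = start, * = accepting)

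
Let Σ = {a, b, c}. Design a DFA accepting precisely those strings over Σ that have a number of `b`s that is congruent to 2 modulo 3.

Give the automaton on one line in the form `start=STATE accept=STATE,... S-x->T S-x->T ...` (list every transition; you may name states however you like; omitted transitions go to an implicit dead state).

start=q0 accept=q2 q0-a->q0 q0-b->q1 q0-c->q0 q1-a->q1 q1-b->q2 q1-c->q1 q2-a->q2 q2-b->q0 q2-c->q2

Keep the running count of `b`s modulo 3: each `b` advances along the cycle q0 → q1 → q2 → q0 while other symbols loop. Accept at q2.
With 3 states:
        a   b   c  
>  q0   q0  q1  q0 
   q1   q1  q2  q1 
 * q2   q2  q0  q2 
(> = start, * = accepting)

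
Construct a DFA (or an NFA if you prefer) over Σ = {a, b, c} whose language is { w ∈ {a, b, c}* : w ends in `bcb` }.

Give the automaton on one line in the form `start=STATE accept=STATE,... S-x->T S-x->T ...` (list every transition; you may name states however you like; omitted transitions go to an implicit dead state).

Let each state record the length of the longest suffix of the input read so far that is also a prefix of `bcb`. q1 means the last symbol is `b`; q2 means the last 2 symbols are `bc`; q3 means the last 3 symbols are `bcb`. Accept only at q3, where the string currently ends in `bcb`.
        a   b   c  
>  q0   q0  q1  q0 
   q1   q0  q1  q2 
   q2   q0  q3  q0 
 * q3   q0  q1  q2 
(> = start, * = accepting)

start=q0 accept=q3 q0-a->q0 q0-b->q1 q0-c->q0 q1-a->q0 q1-b->q1 q1-c->q2 q2-a->q0 q2-b->q3 q2-c->q0 q3-a->q0 q3-b->q1 q3-c->q2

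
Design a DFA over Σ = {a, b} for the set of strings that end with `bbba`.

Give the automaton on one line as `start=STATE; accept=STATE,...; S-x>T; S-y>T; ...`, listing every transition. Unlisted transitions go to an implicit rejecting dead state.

start=S0; accept=S4; S0-a>S0; S0-b>S1; S1-a>S0; S1-b>S2; S2-a>S0; S2-b>S3; S3-a>S4; S3-b>S3; S4-a>S0; S4-b>S1

Remember how much of `bbba` the current input suffix matches. State S0 means no match yet; S1 means the last symbol is `b`; S2 means the last 2 symbols are `bb`; S3 means the last 3 symbols are `bbb`; S4 means the last 4 symbols are `bbba`. Only S4 accepts. On a mismatch, fall back to the longest proper suffix that is still a prefix of `bbba`.
With 5 states:
        a   b  
>  S0   S0  S1 
   S1   S0  S2 
   S2   S0  S3 
   S3   S4  S3 
 * S4   S0  S1 
(> = start, * = accepting)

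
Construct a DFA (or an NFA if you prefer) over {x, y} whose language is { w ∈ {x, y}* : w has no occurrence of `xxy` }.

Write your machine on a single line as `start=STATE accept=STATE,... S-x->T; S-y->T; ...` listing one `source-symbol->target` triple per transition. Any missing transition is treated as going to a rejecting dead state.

start=q0; accept=q0,q1,q2; q0-x->q1; q0-y->q0; q1-x->q2; q1-y->q0; q2-x->q2; q2-y->q3; q3-x->q3; q3-y->q3

Track partial matches of the forbidden pattern `xxy`. State q3 is a dead state reached once `xxy` has occurred; every other state accepts. q0 means no part of `xxy` is currently matched.
With 4 states:
        x   y  
>* q0   q1  q0 
 * q1   q2  q0 
 * q2   q2  q3 
   q3   q3  q3 
(> = start, * = accepting)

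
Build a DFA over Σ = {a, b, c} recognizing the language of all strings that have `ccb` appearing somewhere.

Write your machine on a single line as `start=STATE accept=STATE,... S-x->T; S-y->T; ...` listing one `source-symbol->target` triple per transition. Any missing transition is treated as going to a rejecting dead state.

start=q0; accept=q3; q0-a->q0; q0-b->q0; q0-c->q1; q1-a->q0; q1-b->q0; q1-c->q2; q2-a->q0; q2-b->q3; q2-c->q2; q3-a->q3; q3-b->q3; q3-c->q3

Track how much of `ccb` has been matched so far: state q0 is no progress, q3 is the absorbing accept state reached once `ccb` has occurred. Intermediate states record partial matches; on a mismatch, fall back to the longest reusable overlap.
4 states suffice.
        a   b   c  
>  q0   q0  q0  q1 
   q1   q0  q0  q2 
   q2   q0  q3  q2 
 * q3   q3  q3  q3 
(> = start, * = accepting)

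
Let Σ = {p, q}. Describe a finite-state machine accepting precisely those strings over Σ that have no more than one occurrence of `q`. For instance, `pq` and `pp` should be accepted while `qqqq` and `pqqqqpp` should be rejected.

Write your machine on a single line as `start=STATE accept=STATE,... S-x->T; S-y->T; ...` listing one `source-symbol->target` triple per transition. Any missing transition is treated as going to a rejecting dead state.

Count `q`s, saturating at 2: state s0 means no `q` yet, s1 means one `q` seen, s2 means more than one. Each `q` increments (capped at s2); other symbols loop. Accept from {s0, s1}.
With 3 states:
        p   q  
>* s0   s0  s1 
 * s1   s1  s2 
   s2   s2  s2 
(> = start, * = accepting)

start=s0; accept=s0,s1; s0-p->s0; s0-q->s1; s1-p->s1; s1-q->s2; s2-p->s2; s2-q->s2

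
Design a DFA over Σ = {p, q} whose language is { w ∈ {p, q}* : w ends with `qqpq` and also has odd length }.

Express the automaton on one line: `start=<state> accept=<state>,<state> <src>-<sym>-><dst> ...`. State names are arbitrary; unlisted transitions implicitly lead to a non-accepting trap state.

Handle the two conditions separately and then intersect. The first has 5 states tracking how much of the suffix `qqpq` has currently been matched; the second has 2 states tracking the input length modulo 2. A product state is a pair (one from each), accepting exactly when both do.
        p   q  
>  s0   s1  s2 
   s1   s0  s3 
   s2   s0  s4 
   s3   s1  s5 
   s4   s6  s5 
   s5   s7  s4 
   s6   s0  s8 
   s7   s1  s9 
   s8   s1  s5 
 * s9   s0  s4 
(> = start, * = accepting)

start=s0 accept=s9 s0-p->s1 s0-q->s2 s1-p->s0 s1-q->s3 s2-p->s0 s2-q->s4 s3-p->s1 s3-q->s5 s4-p->s6 s4-q->s5 s5-p->s7 s5-q->s4 s6-p->s0 s6-q->s8 s7-p->s1 s7-q->s9 s8-p->s1 s8-q->s5 s9-p->s0 s9-q->s4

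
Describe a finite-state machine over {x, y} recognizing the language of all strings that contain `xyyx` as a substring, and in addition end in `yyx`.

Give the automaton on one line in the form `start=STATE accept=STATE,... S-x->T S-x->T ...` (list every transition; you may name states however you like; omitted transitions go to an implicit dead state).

Handle the two conditions separately and then intersect. The first has 5 states tracking whether and how much of `xyyx` has been seen; the second has 4 states tracking how much of the suffix `yyx` has currently been matched. A product state is a pair (one from each), accepting exactly when both do. After merging equivalent states the machine shrinks.
An 8-state machine:
        x   y  
>  q0   q1  q0 
   q1   q1  q2 
   q2   q1  q3 
   q3   q4  q0 
 * q4   q5  q6 
   q5   q5  q6 
   q6   q5  q7 
   q7   q4  q7 
(> = start, * = accepting)

start=q0 accept=q4 q0-x->q1 q0-y->q0 q1-x->q1 q1-y->q2 q2-x->q1 q2-y->q3 q3-x->q4 q3-y->q0 q4-x->q5 q4-y->q6 q5-x->q5 q5-y->q6 q6-x->q5 q6-y->q7 q7-x->q4 q7-y->q7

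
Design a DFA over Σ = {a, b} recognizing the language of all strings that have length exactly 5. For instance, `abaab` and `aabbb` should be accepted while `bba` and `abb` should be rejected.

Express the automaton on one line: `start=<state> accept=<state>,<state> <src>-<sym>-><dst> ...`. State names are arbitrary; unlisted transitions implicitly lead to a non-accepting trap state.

Count input length up to 6: every symbol moves from s0 toward s6, which means 'more than 5' and absorbs. Accept from {s5}.
7 states suffice.
        a   b  
>  s0   s1  s1 
   s1   s2  s2 
   s2   s3  s3 
   s3   s4  s4 
   s4   s5  s5 
 * s5   s6  s6 
   s6   s6  s6 
(> = start, * = accepting)

start=s0 accept=s5 s0-a->s1 s0-b->s1 s1-a->s2 s1-b->s2 s2-a->s3 s2-b->s3 s3-a->s4 s3-b->s4 s4-a->s5 s4-b->s5 s5-a->s6 s5-b->s6 s6-a->s6 s6-b->s6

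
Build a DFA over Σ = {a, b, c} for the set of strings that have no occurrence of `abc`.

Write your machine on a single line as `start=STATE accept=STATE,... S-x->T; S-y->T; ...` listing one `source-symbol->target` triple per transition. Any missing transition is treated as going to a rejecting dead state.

Track partial matches of the forbidden pattern `abc`. State s3 is a dead state reached once `abc` has occurred; every other state accepts. s0 means no part of `abc` is currently matched.
With 4 states:
        a   b   c  
>* s0   s1  s0  s0 
 * s1   s1  s2  s0 
 * s2   s1  s0  s3 
   s3   s3  s3  s3 
(> = start, * = accepting)

start=s0; accept=s0,s1,s2; s0-a->s1; s0-b->s0; s0-c->s0; s1-a->s1; s1-b->s2; s1-c->s0; s2-a->s1; s2-b->s0; s2-c->s3; s3-a->s3; s3-b->s3; s3-c->s3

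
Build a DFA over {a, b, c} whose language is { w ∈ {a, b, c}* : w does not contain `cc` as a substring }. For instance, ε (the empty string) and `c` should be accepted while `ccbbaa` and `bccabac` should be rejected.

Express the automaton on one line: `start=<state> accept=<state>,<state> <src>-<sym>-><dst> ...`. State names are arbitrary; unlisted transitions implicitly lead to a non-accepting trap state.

This is the complement of 'contains `cc`'. Use the same substring-matching states — q0 through q2 holding how much of `cc` has just been matched — but flip the accepting set: everything except the trap q2 accepts.
A 3-state machine:
        a   b   c  
>* q0   q0  q0  q1 
 * q1   q0  q0  q2 
   q2   q2  q2  q2 
(> = start, * = accepting)

start=q0 accept=q0,q1 q0-a->q0 q0-b->q0 q0-c->q1 q1-a->q0 q1-b->q0 q1-c->q2 q2-a->q2 q2-b->q2 q2-c->q2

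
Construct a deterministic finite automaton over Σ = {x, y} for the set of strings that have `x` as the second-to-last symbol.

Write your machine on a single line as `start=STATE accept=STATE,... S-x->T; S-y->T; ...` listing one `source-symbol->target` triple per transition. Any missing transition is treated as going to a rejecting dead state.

start=A; accept=D,E; A-x->B; A-y->C; B-x->D; B-y->E; C-x->F; C-y->G; D-x->D; D-y->E; E-x->F; E-y->G; F-x->D; F-y->E; G-x->F; G-y->G

Because acceptance depends on a position counted from the end, the machine has to buffer the most recent 2 symbols. Make each state the string of the last up-to-2 symbols read; on input `x` shift the window left and append `x`. Accept when the buffered window has length 2 and begins with `x`.
7 states suffice.
       x  y 
>  A   B  C 
   B   D  E 
   C   F  G 
 * D   D  E 
 * E   F  G 
   F   D  E 
   G   F  G 
(> = start, * = accepting)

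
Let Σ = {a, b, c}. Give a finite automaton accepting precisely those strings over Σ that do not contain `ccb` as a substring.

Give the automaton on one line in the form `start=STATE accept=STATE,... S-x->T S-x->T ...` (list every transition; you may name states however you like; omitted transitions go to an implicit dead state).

start=q0 accept=q0,q1,q2 q0-a->q0 q0-b->q0 q0-c->q1 q1-a->q0 q1-b->q0 q1-c->q2 q2-a->q0 q2-b->q3 q2-c->q2 q3-a->q3 q3-b->q3 q3-c->q3

Track partial matches of the forbidden pattern `ccb`. State q3 is a dead state reached once `ccb` has occurred; every other state accepts. q0 means no part of `ccb` is currently matched.
With 4 states:
        a   b   c  
>* q0   q0  q0  q1 
 * q1   q0  q0  q2 
 * q2   q0  q3  q2 
   q3   q3  q3  q3 
(> = start, * = accepting)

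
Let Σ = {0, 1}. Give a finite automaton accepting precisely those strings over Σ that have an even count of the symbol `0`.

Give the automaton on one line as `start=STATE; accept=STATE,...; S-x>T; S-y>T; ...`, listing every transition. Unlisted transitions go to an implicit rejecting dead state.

Keep the running count of `0`s modulo 2: each `0` advances along the cycle S0 → S1 → S0 while other symbols loop. Accept at S0.
With 2 states:
        0   1  
>* S0   S1  S0 
   S1   S0  S1 
(> = start, * = accepting)

start=S0; accept=S0; S0-0>S1; S0-1>S0; S1-0>S0; S1-1>S1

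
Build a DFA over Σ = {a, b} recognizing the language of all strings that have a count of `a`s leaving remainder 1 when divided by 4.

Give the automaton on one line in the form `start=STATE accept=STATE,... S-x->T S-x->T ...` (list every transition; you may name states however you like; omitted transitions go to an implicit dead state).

Keep the running count of `a`s modulo 4: each `a` advances along the cycle S0 → S1 → S2 → S3 → S0 while other symbols loop. Accept at S1.
A 4-state machine:
        a   b  
>  S0   S1  S0 
 * S1   S2  S1 
   S2   S3  S2 
   S3   S0  S3 
(> = start, * = accepting)

start=S0 accept=S1 S0-a->S1 S0-b->S0 S1-a->S2 S1-b->S1 S2-a->S3 S2-b->S2 S3-a->S0 S3-b->S3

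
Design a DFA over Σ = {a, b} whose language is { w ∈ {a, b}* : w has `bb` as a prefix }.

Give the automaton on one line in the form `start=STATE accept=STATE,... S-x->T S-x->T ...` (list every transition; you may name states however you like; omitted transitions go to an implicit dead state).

Check the first 2 symbols one by one: q0 through q1 record how many have matched `bb` so far; any wrong symbol goes to the dead state q3. After all 2 match we enter the accepting sink q2.
A 4-state machine:
        a   b  
>  q0   q3  q1 
   q1   q3  q2 
 * q2   q2  q2 
   q3   q3  q3 
(> = start, * = accepting)

start=q0 accept=q2 q0-a->q3 q0-b->q1 q1-a->q3 q1-b->q2 q2-a->q2 q2-b->q2 q3-a->q3 q3-b->q3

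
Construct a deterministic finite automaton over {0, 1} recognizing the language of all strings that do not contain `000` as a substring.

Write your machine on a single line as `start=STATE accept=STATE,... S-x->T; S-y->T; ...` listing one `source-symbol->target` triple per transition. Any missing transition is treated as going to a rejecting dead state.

start=q0; accept=q0,q1,q2; q0-0->q1; q0-1->q0; q1-0->q2; q1-1->q0; q2-0->q3; q2-1->q0; q3-0->q3; q3-1->q3

This is the complement of 'contains `000`'. Use the same substring-matching states — q0 through q3 holding how much of `000` has just been matched — but flip the accepting set: everything except the trap q3 accepts.
With 4 states:
        0   1  
>* q0   q1  q0 
 * q1   q2  q0 
 * q2   q3  q0 
   q3   q3  q3 
(> = start, * = accepting)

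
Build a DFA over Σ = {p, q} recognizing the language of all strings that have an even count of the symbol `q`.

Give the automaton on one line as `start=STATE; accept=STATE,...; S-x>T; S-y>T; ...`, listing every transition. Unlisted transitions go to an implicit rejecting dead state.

start=A; accept=A; A-p>A; A-q>B; B-p>B; B-q>A

The only thing that matters is how many `q`s have appeared, reduced mod 2. Use one state per residue: A for 0, …, B for 1. Reading `q` moves to the next residue; anything else stays put. A is accepting.
With 2 states:
       p  q 
>* A   A  B 
   B   B  A 
(> = start, * = accepting)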